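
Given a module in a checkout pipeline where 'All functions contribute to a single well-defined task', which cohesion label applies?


Reasoning: Best: single purpose
Type: Functional cohesion

Functional cohesion


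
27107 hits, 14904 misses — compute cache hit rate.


Formula: hit rate = hits / (hits + misses) * 100
hit rate = 27107 / (27107 + 14904) * 100
hit rate = 27107 / 42011 * 100
hit rate = 64.52%

64.52%


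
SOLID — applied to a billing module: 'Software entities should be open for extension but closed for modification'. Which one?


This describes the Open/Closed Principle (OCP)

Open/Closed Principle (OCP)


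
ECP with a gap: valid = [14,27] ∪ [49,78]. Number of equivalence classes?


Valid ranges: [14,27] and [49,78]
Class 1: x < 14 — invalid
Class 2: 14 ≤ x ≤ 27 — valid
Class 3: 27 < x < 49 — invalid (gap between ranges)
Class 4: 49 ≤ x ≤ 78 — valid
Class 5: x > 78 — invalid
Total equivalence classes: 5

5 equivalence classes


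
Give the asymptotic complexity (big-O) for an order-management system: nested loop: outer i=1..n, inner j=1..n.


Reasoning: n iterations times n iterations
Complexity: O(n^2)

O(n^2)


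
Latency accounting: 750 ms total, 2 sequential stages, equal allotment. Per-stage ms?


Formula: per_stage = total_budget / stages
per_stage = 750 / 2
per_stage = 375.0 ms

375.0 ms


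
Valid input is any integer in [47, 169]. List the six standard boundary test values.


Range: [47, 169]
Boundaries: just below min, min, min+1, max-1, max, just above max
Values: [46, 47, 48, 168, 169, 170]

[46, 47, 48, 168, 169, 170]


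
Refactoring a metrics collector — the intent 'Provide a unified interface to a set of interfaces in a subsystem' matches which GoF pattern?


This matches the Facade pattern

Facade


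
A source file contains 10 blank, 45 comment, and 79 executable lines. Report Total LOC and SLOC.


Total LOC = blank + comment + code
Total LOC = 10 + 45 + 79 = 134
SLOC (source only) = code = 79

Total LOC: 134, SLOC: 79


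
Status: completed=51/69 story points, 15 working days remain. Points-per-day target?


Formula: Required rate = Remaining points / Days left
Remaining = 69 - 51 = 18 points
Required rate = 18 / 15 = 1.2 points/day

1.2 points/day


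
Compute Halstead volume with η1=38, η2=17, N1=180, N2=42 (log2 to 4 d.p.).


Formula: V = N * log2(η), where N = N1 + N2 and η = η1 + η2
η = 38 + 17 = 55
N = 180 + 42 = 222
log2(55) ≈ 5.7814
V = 222 * 5.7814 = 1283.47

1283.47


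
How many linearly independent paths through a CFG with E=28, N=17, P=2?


Formula: V(G) = E - N + 2P
V(G) = 28 - 17 + 2*2
V(G) = 11 + 4
V(G) = 15

15


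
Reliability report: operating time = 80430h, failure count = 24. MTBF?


Formula: MTBF = Total operating time / Number of failures
MTBF = 80430 / 24
MTBF = 3351.25 hours

3351.25 hours


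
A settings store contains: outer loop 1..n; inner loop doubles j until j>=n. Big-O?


Reasoning: linear outer times logarithmic inner
Complexity: O(n log n)

O(n log n)


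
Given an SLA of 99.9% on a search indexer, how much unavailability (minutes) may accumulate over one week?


Formula: allowed downtime = period * (100 - SLA) / 100
Period (week) = 10080 minutes
Unavailability fraction = (100 - 99.9) / 100
Allowed downtime = 10080 * (100 - 99.9) / 100
Allowed downtime = 10.08 minutes

10.08 minutes


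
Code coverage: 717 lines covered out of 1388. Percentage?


Coverage = covered / total * 100
Coverage = 717 / 1388 * 100
Coverage = 51.66%

51.66%


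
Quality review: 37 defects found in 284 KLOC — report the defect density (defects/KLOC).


Defect density = defects / KLOC
Defect density = 37 / 284
Defect density = 0.13 defects/KLOC

0.13 defects/KLOC


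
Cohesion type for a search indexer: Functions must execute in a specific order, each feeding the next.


Reasoning: Output of one is input to next
Type: Sequential cohesion

Sequential cohesion


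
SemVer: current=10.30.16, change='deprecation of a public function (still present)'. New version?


Current: 10.30.16
Change category: 'deprecation of a public function (still present)' → minor bump
SemVer rule: minor bump → increment MINOR, reset PATCH to 0 (MAJOR unchanged)
New: 10.31.0

10.31.0


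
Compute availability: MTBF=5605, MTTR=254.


Availability = MTBF / (MTBF + MTTR)
Availability = 5605 / (5605 + 254)
Availability = 5605 / 5859
Availability = 95.6648%

95.6648%


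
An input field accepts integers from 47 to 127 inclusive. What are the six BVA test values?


Range: [47, 127]
Boundaries: just below min, min, min+1, max-1, max, just above max
Values: [46, 47, 48, 126, 127, 128]

[46, 47, 48, 126, 127, 128]


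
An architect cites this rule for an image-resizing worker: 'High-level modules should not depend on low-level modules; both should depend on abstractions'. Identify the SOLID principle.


This describes the Dependency Inversion Principle (DIP)

Dependency Inversion Principle (DIP)


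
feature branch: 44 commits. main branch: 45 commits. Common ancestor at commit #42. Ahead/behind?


Common ancestor: commit #42
feature commits after divergence: 44 - 42 = 2
main commits after divergence: 45 - 42 = 3
feature is 2 commits ahead of main
main is 3 commits ahead of feature

feature ahead: 2, main ahead: 3


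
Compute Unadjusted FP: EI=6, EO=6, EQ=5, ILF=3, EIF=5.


UFP = EI*4 + EO*5 + EQ*4 + ILF*10 + EIF*7
UFP = 6*4 + 6*5 + 5*4 + 3*10 + 5*7
UFP = 24 + 30 + 20 + 30 + 35
UFP = 139

139


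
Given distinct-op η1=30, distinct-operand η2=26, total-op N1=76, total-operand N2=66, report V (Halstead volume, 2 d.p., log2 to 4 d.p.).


Formula: V = N * log2(η), where N = N1 + N2 and η = η1 + η2
η = 30 + 26 = 56
N = 76 + 66 = 142
log2(56) ≈ 5.8074
V = 142 * 5.8074 = 824.65

824.65


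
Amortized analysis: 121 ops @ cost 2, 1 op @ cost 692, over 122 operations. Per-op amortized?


Formula: Amortized cost = Total cost / Operations
Total cost = (121 * 2) + (1 * 692)
Total cost = 242 + 692 = 934
Amortized = 934 / 122 = 7.6557

7.6557


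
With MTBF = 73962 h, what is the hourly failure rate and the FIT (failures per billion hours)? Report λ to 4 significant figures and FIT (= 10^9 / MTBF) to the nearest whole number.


Formula: λ = 1 / MTBF; FIT = λ × 1e9 = 1e9 / MTBF
λ = 1 / 73962 ≈ 1.352e-05 failures/hour
FIT = 1e9 / 73962 ≈ 13520 failures per 1e9 hours (nearest whole number)

λ = 1.352e-05 /h, FIT = 13520


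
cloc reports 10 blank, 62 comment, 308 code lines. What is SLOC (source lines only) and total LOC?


Total LOC = blank + comment + code
Total LOC = 10 + 62 + 308 = 380
SLOC (source only) = code = 308

Total LOC: 380, SLOC: 308


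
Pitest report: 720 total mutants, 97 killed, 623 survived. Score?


Mutation score = killed / total * 100
Mutation score = 97 / 720 * 100
Mutation score = 13.47%

13.47%


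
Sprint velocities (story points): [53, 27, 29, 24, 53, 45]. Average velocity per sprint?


Formula: Avg velocity = Total points / Number of sprints
Points: [53, 27, 29, 24, 53, 45]
Sum = 53 + 27 + 29 + 24 + 53 + 45 = 231
Avg velocity = 231 / 6 = 38.5 points/sprint

38.5 points/sprint


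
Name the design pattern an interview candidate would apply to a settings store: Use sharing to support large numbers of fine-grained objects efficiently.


This matches the Flyweight pattern

Flyweight


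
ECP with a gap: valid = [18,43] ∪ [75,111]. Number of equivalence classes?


Valid ranges: [18,43] and [75,111]
Class 1: x < 18 — invalid
Class 2: 18 ≤ x ≤ 43 — valid
Class 3: 43 < x < 75 — invalid (gap between ranges)
Class 4: 75 ≤ x ≤ 111 — valid
Class 5: x > 111 — invalid
Total equivalence classes: 5

5 equivalence classes


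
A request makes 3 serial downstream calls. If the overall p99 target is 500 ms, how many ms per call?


Formula: per_stage = total_budget / stages
per_stage = 500 / 3
per_stage = 166.67 ms

166.67 ms


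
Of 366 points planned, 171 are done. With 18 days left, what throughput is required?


Formula: Required rate = Remaining points / Days left
Remaining = 366 - 171 = 195 points
Required rate = 195 / 18 = 10.83 points/day

10.83 points/day


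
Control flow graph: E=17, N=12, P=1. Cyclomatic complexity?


Formula: V(G) = E - N + 2P
V(G) = 17 - 12 + 2*1
V(G) = 5 + 2
V(G) = 7

7


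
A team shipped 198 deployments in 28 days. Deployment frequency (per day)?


Formula: deployments per day = releases / days
= 198 / 28
= 7.071 deploys/day
(equivalently, 49.5 deploys/week)

7.071 deploys/day


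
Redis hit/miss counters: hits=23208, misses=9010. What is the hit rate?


Formula: hit rate = hits / (hits + misses) * 100
hit rate = 23208 / (23208 + 9010) * 100
hit rate = 23208 / 32218 * 100
hit rate = 72.03%

72.03%


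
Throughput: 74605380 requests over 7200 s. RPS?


Formula: throughput = requests / seconds
throughput = 74605380 / 7200
throughput = 10361.86 requests/second

10361.86 requests/second


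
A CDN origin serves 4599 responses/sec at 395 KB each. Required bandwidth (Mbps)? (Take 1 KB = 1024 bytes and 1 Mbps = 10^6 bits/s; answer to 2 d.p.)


Formula: Mbps = payload_bytes * RPS * 8 / 1e6
Payload per request = 395 KB = 395 * 1024 = 404480 bytes
Total bytes/sec = 404480 * 4599 = 1860203520
Total bits/sec = 1860203520 * 8 = 14881628160
Mbps = 14881628160 / 1e6 = 14881.63

14881.63 Mbps


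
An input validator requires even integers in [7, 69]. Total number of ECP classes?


Constraint: even integers in [7, 69]
Class 1: x < 7 — out-of-range invalid
Class 2: x in [7,69] but odd — wrong type invalid
Class 3: x in [7,69] and even — valid
Class 4: x > 69 — out-of-range invalid
Total equivalence classes: 4

4 equivalence classes


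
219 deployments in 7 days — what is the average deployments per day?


Formula: deployments per day = releases / days
= 219 / 7
= 31.286 deploys/day
(equivalently, 219.0 deploys/week)

31.286 deploys/day


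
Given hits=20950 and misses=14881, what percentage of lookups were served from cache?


Formula: hit rate = hits / (hits + misses) * 100
hit rate = 20950 / (20950 + 14881) * 100
hit rate = 20950 / 35831 * 100
hit rate = 58.47%

58.47%


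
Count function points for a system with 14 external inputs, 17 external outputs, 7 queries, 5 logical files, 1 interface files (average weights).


UFP = EI*4 + EO*5 + EQ*4 + ILF*10 + EIF*7
UFP = 14*4 + 17*5 + 7*4 + 5*10 + 1*7
UFP = 56 + 85 + 28 + 50 + 7
UFP = 226

226


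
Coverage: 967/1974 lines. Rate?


Coverage = covered / total * 100
Coverage = 967 / 1974 * 100
Coverage = 48.99%

48.99%


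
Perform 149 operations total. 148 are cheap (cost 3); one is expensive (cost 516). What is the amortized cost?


Formula: Amortized cost = Total cost / Operations
Total cost = (148 * 3) + (1 * 516)
Total cost = 444 + 516 = 960
Amortized = 960 / 149 = 6.443

6.443


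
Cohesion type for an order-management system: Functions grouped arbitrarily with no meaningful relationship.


Reasoning: Worst: random grouping
Type: Coincidental cohesion

Coincidental cohesion


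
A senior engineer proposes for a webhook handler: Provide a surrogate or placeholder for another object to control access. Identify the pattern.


This matches the Proxy pattern

Proxy


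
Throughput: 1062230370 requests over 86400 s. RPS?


Formula: throughput = requests / seconds
throughput = 1062230370 / 86400
throughput = 12294.33 requests/second

12294.33 requests/second


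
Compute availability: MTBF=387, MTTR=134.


Availability = MTBF / (MTBF + MTTR)
Availability = 387 / (387 + 134)
Availability = 387 / 521
Availability = 74.2802%

74.2802%


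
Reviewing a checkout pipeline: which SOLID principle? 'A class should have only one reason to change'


This describes the Single Responsibility Principle (SRP)

Single Responsibility Principle (SRP)


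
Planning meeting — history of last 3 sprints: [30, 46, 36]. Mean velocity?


Formula: Avg velocity = Total points / Number of sprints
Points: [30, 46, 36]
Sum = 30 + 46 + 36 = 112
Avg velocity = 112 / 3 = 37.33 points/sprint

37.33 points/sprint


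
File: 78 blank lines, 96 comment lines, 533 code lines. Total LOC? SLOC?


Total LOC = blank + comment + code
Total LOC = 78 + 96 + 533 = 707
SLOC (source only) = code = 533

Total LOC: 707, SLOC: 533


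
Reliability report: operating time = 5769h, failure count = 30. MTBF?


Formula: MTBF = Total operating time / Number of failures
MTBF = 5769 / 30
MTBF = 192.3 hours

192.3 hours


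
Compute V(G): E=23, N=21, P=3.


Formula: V(G) = E - N + 2P
V(G) = 23 - 21 + 2*3
V(G) = 2 + 6
V(G) = 8

8


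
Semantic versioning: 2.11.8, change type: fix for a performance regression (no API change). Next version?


Current: 2.11.8
Change category: 'fix for a performance regression (no API change)' → patch bump
SemVer rule: patch bump → increment PATCH (MAJOR and MINOR unchanged)
New: 2.11.9

2.11.9


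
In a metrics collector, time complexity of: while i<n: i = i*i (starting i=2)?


Reasoning: squaring drives double-exponential growth; iterations ~ log log n
Complexity: O(log log n)

O(log log n)


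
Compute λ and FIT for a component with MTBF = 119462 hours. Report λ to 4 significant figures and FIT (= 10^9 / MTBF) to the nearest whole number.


Formula: λ = 1 / MTBF; FIT = λ × 1e9 = 1e9 / MTBF
λ = 1 / 119462 ≈ 8.371e-06 failures/hour
FIT = 1e9 / 119462 ≈ 8371 failures per 1e9 hours (nearest whole number)

λ = 8.371e-06 /h, FIT = 8371


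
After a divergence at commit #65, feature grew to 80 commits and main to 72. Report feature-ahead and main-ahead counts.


Common ancestor: commit #65
feature commits after divergence: 80 - 65 = 15
main commits after divergence: 72 - 65 = 7
feature is 15 commits ahead of main
main is 7 commits ahead of feature

feature ahead: 15, main ahead: 7


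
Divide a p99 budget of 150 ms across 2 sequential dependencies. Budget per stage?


Formula: per_stage = total_budget / stages
per_stage = 150 / 2
per_stage = 75.0 ms

75.0 ms


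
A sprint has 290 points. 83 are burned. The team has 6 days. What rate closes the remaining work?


Formula: Required rate = Remaining points / Days left
Remaining = 290 - 83 = 207 points
Required rate = 207 / 6 = 34.5 points/day

34.5 points/day


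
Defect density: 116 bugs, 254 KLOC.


Defect density = defects / KLOC
Defect density = 116 / 254
Defect density = 0.457 defects/KLOC

0.457 defects/KLOC


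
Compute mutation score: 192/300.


Mutation score = killed / total * 100
Mutation score = 192 / 300 * 100
Mutation score = 64.0%

64.0%


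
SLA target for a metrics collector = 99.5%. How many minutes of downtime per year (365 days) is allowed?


Formula: allowed downtime = period * (100 - SLA) / 100
Period (year (365 days)) = 525600 minutes
Unavailability fraction = (100 - 99.5) / 100
Allowed downtime = 525600 * (100 - 99.5) / 100
Allowed downtime = 2628.0 minutes

2628.0 minutes


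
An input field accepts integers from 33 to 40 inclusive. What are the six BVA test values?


Range: [33, 40]
Boundaries: just below min, min, min+1, max-1, max, just above max
Values: [32, 33, 34, 39, 40, 41]

[32, 33, 34, 39, 40, 41]


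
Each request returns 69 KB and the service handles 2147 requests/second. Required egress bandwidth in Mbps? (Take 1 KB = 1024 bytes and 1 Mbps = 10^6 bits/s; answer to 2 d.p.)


Formula: Mbps = payload_bytes * RPS * 8 / 1e6
Payload per request = 69 KB = 69 * 1024 = 70656 bytes
Total bytes/sec = 70656 * 2147 = 151698432
Total bits/sec = 151698432 * 8 = 1213587456
Mbps = 1213587456 / 1e6 = 1213.59

1213.59 Mbps


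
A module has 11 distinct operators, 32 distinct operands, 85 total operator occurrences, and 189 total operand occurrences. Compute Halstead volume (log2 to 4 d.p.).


Formula: V = N * log2(η), where N = N1 + N2 and η = η1 + η2
η = 11 + 32 = 43
N = 85 + 189 = 274
log2(43) ≈ 5.4263
V = 274 * 5.4263 = 1486.81

1486.81


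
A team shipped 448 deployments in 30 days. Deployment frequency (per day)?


Formula: deployments per day = releases / days
= 448 / 30
= 14.933 deploys/day
(equivalently, 104.53 deploys/week)

14.933 deploys/day


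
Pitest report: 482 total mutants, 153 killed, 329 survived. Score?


Mutation score = killed / total * 100
Mutation score = 153 / 482 * 100
Mutation score = 31.74%

31.74%


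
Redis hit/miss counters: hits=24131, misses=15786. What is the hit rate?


Formula: hit rate = hits / (hits + misses) * 100
hit rate = 24131 / (24131 + 15786) * 100
hit rate = 24131 / 39917 * 100
hit rate = 60.45%

60.45%


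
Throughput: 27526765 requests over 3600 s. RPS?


Formula: throughput = requests / seconds
throughput = 27526765 / 3600
throughput = 7646.32 requests/second

7646.32 requests/second


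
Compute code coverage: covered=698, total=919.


Coverage = covered / total * 100
Coverage = 698 / 919 * 100
Coverage = 75.95%

75.95%


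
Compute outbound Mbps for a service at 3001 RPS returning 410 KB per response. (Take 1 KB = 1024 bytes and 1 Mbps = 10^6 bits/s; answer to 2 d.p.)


Formula: Mbps = payload_bytes * RPS * 8 / 1e6
Payload per request = 410 KB = 410 * 1024 = 419840 bytes
Total bytes/sec = 419840 * 3001 = 1259939840
Total bits/sec = 1259939840 * 8 = 10079518720
Mbps = 10079518720 / 1e6 = 10079.52

10079.52 Mbps


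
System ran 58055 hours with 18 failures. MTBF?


Formula: MTBF = Total operating time / Number of failures
MTBF = 58055 / 18
MTBF = 3225.28 hours

3225.28 hours


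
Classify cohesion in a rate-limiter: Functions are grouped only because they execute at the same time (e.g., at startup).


Reasoning: Related by timing only
Type: Temporal cohesion

Temporal cohesion


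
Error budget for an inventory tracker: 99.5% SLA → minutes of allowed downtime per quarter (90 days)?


Formula: allowed downtime = period * (100 - SLA) / 100
Period (quarter (90 days)) = 129600 minutes
Unavailability fraction = (100 - 99.5) / 100
Allowed downtime = 129600 * (100 - 99.5) / 100
Allowed downtime = 648.0 minutes

648.0 minutes


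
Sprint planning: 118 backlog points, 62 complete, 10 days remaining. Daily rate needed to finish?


Formula: Required rate = Remaining points / Days left
Remaining = 118 - 62 = 56 points
Required rate = 56 / 10 = 5.6 points/day

5.6 points/day


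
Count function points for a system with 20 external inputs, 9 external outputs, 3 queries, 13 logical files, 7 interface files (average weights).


UFP = EI*4 + EO*5 + EQ*4 + ILF*10 + EIF*7
UFP = 20*4 + 9*5 + 3*4 + 13*10 + 7*7
UFP = 80 + 45 + 12 + 130 + 49
UFP = 316

316


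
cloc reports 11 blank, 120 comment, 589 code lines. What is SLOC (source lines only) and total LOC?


Total LOC = blank + comment + code
Total LOC = 11 + 120 + 589 = 720
SLOC (source only) = code = 589

Total LOC: 720, SLOC: 589


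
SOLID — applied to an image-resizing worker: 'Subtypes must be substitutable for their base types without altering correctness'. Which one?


This describes the Liskov Substitution Principle (LSP)

Liskov Substitution Principle (LSP)


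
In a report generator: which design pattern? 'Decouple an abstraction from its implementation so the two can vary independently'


This matches the Bridge pattern

Bridge


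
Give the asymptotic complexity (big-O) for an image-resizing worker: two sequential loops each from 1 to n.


Reasoning: sequential dominates: O(n) + O(n) = O(n)
Complexity: O(n)

O(n)


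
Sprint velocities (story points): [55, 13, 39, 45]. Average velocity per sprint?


Formula: Avg velocity = Total points / Number of sprints
Points: [55, 13, 39, 45]
Sum = 55 + 13 + 39 + 45 = 152
Avg velocity = 152 / 4 = 38.0 points/sprint

38.0 points/sprint


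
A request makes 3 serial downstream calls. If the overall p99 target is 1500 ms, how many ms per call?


Formula: per_stage = total_budget / stages
per_stage = 1500 / 3
per_stage = 500.0 ms

500.0 ms


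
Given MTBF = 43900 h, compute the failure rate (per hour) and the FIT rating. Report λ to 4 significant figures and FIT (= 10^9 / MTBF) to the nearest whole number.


Formula: λ = 1 / MTBF; FIT = λ × 1e9 = 1e9 / MTBF
λ = 1 / 43900 ≈ 2.278e-05 failures/hour
FIT = 1e9 / 43900 ≈ 22779 failures per 1e9 hours (nearest whole number)

λ = 2.278e-05 /h, FIT = 22779


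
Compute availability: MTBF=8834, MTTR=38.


Availability = MTBF / (MTBF + MTTR)
Availability = 8834 / (8834 + 38)
Availability = 8834 / 8872
Availability = 99.5717%

99.5717%


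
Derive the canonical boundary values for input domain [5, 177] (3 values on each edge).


Range: [5, 177]
Boundaries: just below min, min, min+1, max-1, max, just above max
Values: [4, 5, 6, 176, 177, 178]

[4, 5, 6, 176, 177, 178]


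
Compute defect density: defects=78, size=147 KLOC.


Defect density = defects / KLOC
Defect density = 78 / 147
Defect density = 0.531 defects/KLOC

0.531 defects/KLOC


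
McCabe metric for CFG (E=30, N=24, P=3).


Formula: V(G) = E - N + 2P
V(G) = 30 - 24 + 2*3
V(G) = 6 + 6
V(G) = 12

12


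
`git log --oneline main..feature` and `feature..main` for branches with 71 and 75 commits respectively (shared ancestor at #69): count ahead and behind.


Common ancestor: commit #69
feature commits after divergence: 71 - 69 = 2
main commits after divergence: 75 - 69 = 6
feature is 2 commits ahead of main
main is 6 commits ahead of feature

feature ahead: 2, main ahead: 6


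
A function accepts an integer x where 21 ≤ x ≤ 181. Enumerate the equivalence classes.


Valid range: [21, 181]
Class 1: x < 21 — invalid
Class 2: 21 ≤ x ≤ 181 — valid
Class 3: x > 181 — invalid
Total equivalence classes: 3

3 equivalence classes


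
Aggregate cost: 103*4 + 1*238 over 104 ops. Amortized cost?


Formula: Amortized cost = Total cost / Operations
Total cost = (103 * 4) + (1 * 238)
Total cost = 412 + 238 = 650
Amortized = 650 / 104 = 6.25

6.25


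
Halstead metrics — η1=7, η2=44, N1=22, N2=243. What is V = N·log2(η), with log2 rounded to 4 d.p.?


Formula: V = N * log2(η), where N = N1 + N2 and η = η1 + η2
η = 7 + 44 = 51
N = 22 + 243 = 265
log2(51) ≈ 5.6724
V = 265 * 5.6724 = 1503.19

1503.19


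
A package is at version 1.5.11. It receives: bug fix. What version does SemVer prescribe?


Current: 1.5.11
Change category: 'bug fix' → patch bump
SemVer rule: patch bump → increment PATCH (MAJOR and MINOR unchanged)
New: 1.5.12

1.5.12


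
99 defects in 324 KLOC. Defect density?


Defect density = defects / KLOC
Defect density = 99 / 324
Defect density = 0.306 defects/KLOC

0.306 defects/KLOC


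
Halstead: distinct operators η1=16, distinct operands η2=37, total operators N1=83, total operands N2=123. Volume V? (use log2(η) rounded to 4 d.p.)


Formula: V = N * log2(η), where N = N1 + N2 and η = η1 + η2
η = 16 + 37 = 53
N = 83 + 123 = 206
log2(53) ≈ 5.7279
V = 206 * 5.7279 = 1179.95

1179.95


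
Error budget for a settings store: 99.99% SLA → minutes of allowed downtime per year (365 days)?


Formula: allowed downtime = period * (100 - SLA) / 100
Period (year (365 days)) = 525600 minutes
Unavailability fraction = (100 - 99.99) / 100
Allowed downtime = 525600 * (100 - 99.99) / 100
Allowed downtime = 52.56 minutes

52.56 minutes


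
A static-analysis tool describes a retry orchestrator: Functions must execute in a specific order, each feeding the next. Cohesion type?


Reasoning: Output of one is input to next
Type: Sequential cohesion

Sequential cohesion


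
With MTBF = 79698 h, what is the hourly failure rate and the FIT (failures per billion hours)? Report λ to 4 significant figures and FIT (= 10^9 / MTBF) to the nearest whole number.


Formula: λ = 1 / MTBF; FIT = λ × 1e9 = 1e9 / MTBF
λ = 1 / 79698 ≈ 1.255e-05 failures/hour
FIT = 1e9 / 79698 ≈ 12547 failures per 1e9 hours (nearest whole number)

λ = 1.255e-05 /h, FIT = 12547


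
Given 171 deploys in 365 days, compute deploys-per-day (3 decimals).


Formula: deployments per day = releases / days
= 171 / 365
= 0.468 deploys/day
(equivalently, 3.28 deploys/week)

0.468 deploys/day


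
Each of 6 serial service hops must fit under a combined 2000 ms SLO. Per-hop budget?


Formula: per_stage = total_budget / stages
per_stage = 2000 / 6
per_stage = 333.33 ms

333.33 ms


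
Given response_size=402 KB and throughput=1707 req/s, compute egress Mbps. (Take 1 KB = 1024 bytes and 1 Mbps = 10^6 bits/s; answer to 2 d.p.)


Formula: Mbps = payload_bytes * RPS * 8 / 1e6
Payload per request = 402 KB = 402 * 1024 = 411648 bytes
Total bytes/sec = 411648 * 1707 = 702683136
Total bits/sec = 702683136 * 8 = 5621465088
Mbps = 5621465088 / 1e6 = 5621.47

5621.47 Mbps


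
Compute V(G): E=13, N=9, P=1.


Formula: V(G) = E - N + 2P
V(G) = 13 - 9 + 2*1
V(G) = 4 + 2
V(G) = 6

6


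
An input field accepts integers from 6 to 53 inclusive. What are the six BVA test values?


Range: [6, 53]
Boundaries: just below min, min, min+1, max-1, max, just above max
Values: [5, 6, 7, 52, 53, 54]

[5, 6, 7, 52, 53, 54]


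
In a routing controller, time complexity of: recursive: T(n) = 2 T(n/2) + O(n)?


Reasoning: master theorem case 2 (merge-sort recurrence)
Complexity: O(n log n)

O(n log n)


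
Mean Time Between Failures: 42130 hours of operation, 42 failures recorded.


Formula: MTBF = Total operating time / Number of failures
MTBF = 42130 / 42
MTBF = 1003.1 hours

1003.1 hours


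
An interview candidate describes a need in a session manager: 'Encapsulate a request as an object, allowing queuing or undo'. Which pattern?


This matches the Command pattern

Command


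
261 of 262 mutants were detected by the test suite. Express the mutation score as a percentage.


Mutation score = killed / total * 100
Mutation score = 261 / 262 * 100
Mutation score = 99.62%

99.62%


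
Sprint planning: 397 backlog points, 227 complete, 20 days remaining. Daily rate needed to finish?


Formula: Required rate = Remaining points / Days left
Remaining = 397 - 227 = 170 points
Required rate = 170 / 20 = 8.5 points/day

8.5 points/day


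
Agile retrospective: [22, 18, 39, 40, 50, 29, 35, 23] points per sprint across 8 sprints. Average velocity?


Formula: Avg velocity = Total points / Number of sprints
Points: [22, 18, 39, 40, 50, 29, 35, 23]
Sum = 22 + 18 + 39 + 40 + 50 + 29 + 35 + 23 = 256
Avg velocity = 256 / 8 = 32.0 points/sprint

32.0 points/sprint


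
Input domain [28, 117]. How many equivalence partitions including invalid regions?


Valid range: [28, 117]
Class 1: x < 28 — invalid
Class 2: 28 ≤ x ≤ 117 — valid
Class 3: x > 117 — invalid
Total equivalence classes: 3

3 equivalence classes


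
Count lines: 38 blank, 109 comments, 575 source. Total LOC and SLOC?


Total LOC = blank + comment + code
Total LOC = 38 + 109 + 575 = 722
SLOC (source only) = code = 575

Total LOC: 722, SLOC: 575


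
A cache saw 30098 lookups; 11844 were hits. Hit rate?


Formula: hit rate = hits / (hits + misses) * 100
hit rate = 11844 / (11844 + 18254) * 100
hit rate = 11844 / 30098 * 100
hit rate = 39.35%

39.35%


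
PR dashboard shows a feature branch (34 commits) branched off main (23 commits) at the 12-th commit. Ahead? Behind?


Common ancestor: commit #12
feature commits after divergence: 34 - 12 = 22
main commits after divergence: 23 - 12 = 11
feature is 22 commits ahead of main
main is 11 commits ahead of feature

feature ahead: 22, main ahead: 11


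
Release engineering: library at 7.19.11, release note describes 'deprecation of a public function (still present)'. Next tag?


Current: 7.19.11
Change category: 'deprecation of a public function (still present)' → minor bump
SemVer rule: minor bump → increment MINOR, reset PATCH to 0 (MAJOR unchanged)
New: 7.20.0

7.20.0


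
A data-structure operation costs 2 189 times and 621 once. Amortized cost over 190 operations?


Formula: Amortized cost = Total cost / Operations
Total cost = (189 * 2) + (1 * 621)
Total cost = 378 + 621 = 999
Amortized = 999 / 190 = 5.2579

5.2579


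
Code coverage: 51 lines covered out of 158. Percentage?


Coverage = covered / total * 100
Coverage = 51 / 158 * 100
Coverage = 32.28%

32.28%


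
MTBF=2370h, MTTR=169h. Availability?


Availability = MTBF / (MTBF + MTTR)
Availability = 2370 / (2370 + 169)
Availability = 2370 / 2539
Availability = 93.3438%

93.3438%


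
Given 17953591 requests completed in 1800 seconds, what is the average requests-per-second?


Formula: throughput = requests / seconds
throughput = 17953591 / 1800
throughput = 9974.22 requests/second

9974.22 requests/second


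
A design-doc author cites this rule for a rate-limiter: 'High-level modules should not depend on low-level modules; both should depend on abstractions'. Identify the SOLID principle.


This describes the Dependency Inversion Principle (DIP)

Dependency Inversion Principle (DIP)


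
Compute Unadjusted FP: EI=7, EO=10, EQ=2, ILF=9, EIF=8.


UFP = EI*4 + EO*5 + EQ*4 + ILF*10 + EIF*7
UFP = 7*4 + 10*5 + 2*4 + 9*10 + 8*7
UFP = 28 + 50 + 8 + 90 + 56
UFP = 232

232


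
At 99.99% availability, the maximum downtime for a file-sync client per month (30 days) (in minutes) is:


Formula: allowed downtime = period * (100 - SLA) / 100
Period (month (30 days)) = 43200 minutes
Unavailability fraction = (100 - 99.99) / 100
Allowed downtime = 43200 * (100 - 99.99) / 100
Allowed downtime = 4.32 minutes

4.32 minutes


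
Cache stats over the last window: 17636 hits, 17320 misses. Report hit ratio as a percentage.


Formula: hit rate = hits / (hits + misses) * 100
hit rate = 17636 / (17636 + 17320) * 100
hit rate = 17636 / 34956 * 100
hit rate = 50.45%

50.45%


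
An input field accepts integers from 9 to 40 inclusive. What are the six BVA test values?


Range: [9, 40]
Boundaries: just below min, min, min+1, max-1, max, just above max
Values: [8, 9, 10, 39, 40, 41]

[8, 9, 10, 39, 40, 41]


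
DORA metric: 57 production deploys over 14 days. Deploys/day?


Formula: deployments per day = releases / days
= 57 / 14
= 4.071 deploys/day
(equivalently, 28.5 deploys/week)

4.071 deploys/day


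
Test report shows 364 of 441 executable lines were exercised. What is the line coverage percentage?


Coverage = covered / total * 100
Coverage = 364 / 441 * 100
Coverage = 82.54%

82.54%


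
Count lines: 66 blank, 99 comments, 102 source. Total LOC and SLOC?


Total LOC = blank + comment + code
Total LOC = 66 + 99 + 102 = 267
SLOC (source only) = code = 102

Total LOC: 267, SLOC: 102


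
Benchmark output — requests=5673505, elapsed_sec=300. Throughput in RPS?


Formula: throughput = requests / seconds
throughput = 5673505 / 300
throughput = 18911.68 requests/second

18911.68 requests/second


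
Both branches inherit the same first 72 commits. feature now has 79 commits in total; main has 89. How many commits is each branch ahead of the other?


Common ancestor: commit #72
feature commits after divergence: 79 - 72 = 7
main commits after divergence: 89 - 72 = 17
feature is 7 commits ahead of main
main is 17 commits ahead of feature

feature ahead: 7, main ahead: 17


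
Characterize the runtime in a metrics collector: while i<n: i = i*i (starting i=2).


Reasoning: squaring drives double-exponential growth; iterations ~ log log n
Complexity: O(log log n)

O(log log n)


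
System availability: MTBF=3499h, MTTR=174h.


Availability = MTBF / (MTBF + MTTR)
Availability = 3499 / (3499 + 174)
Availability = 3499 / 3673
Availability = 95.2627%

95.2627%


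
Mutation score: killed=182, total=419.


Mutation score = killed / total * 100
Mutation score = 182 / 419 * 100
Mutation score = 43.44%

43.44%


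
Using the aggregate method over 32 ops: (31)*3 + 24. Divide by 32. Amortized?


Formula: Amortized cost = Total cost / Operations
Total cost = (31 * 3) + (1 * 24)
Total cost = 93 + 24 = 117
Amortized = 117 / 32 = 3.6563

3.6563


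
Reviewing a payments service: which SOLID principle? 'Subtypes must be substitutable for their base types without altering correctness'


This describes the Liskov Substitution Principle (LSP)

Liskov Substitution Principle (LSP)


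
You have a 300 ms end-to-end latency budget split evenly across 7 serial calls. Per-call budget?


Formula: per_stage = total_budget / stages
per_stage = 300 / 7
per_stage = 42.86 ms

42.86 ms


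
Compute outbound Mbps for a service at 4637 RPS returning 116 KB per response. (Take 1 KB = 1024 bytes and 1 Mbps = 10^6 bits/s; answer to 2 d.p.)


Formula: Mbps = payload_bytes * RPS * 8 / 1e6
Payload per request = 116 KB = 116 * 1024 = 118784 bytes
Total bytes/sec = 118784 * 4637 = 550801408
Total bits/sec = 550801408 * 8 = 4406411264
Mbps = 4406411264 / 1e6 = 4406.41

4406.41 Mbps


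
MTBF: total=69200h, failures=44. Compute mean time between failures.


Formula: MTBF = Total operating time / Number of failures
MTBF = 69200 / 44
MTBF = 1572.73 hours

1572.73 hours


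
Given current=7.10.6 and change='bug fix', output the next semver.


Current: 7.10.6
Change category: 'bug fix' → patch bump
SemVer rule: patch bump → increment PATCH (MAJOR and MINOR unchanged)
New: 7.10.7

7.10.7


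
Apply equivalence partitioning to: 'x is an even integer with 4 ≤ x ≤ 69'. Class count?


Constraint: even integers in [4, 69]
Class 1: x < 4 — out-of-range invalid
Class 2: x in [4,69] but odd — wrong type invalid
Class 3: x in [4,69] and even — valid
Class 4: x > 69 — out-of-range invalid
Total equivalence classes: 4

4 equivalence classes


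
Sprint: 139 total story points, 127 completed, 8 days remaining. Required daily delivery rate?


Formula: Required rate = Remaining points / Days left
Remaining = 139 - 127 = 12 points
Required rate = 12 / 8 = 1.5 points/day

1.5 points/day


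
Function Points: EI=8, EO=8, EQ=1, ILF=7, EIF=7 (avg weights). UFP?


UFP = EI*4 + EO*5 + EQ*4 + ILF*10 + EIF*7
UFP = 8*4 + 8*5 + 1*4 + 7*10 + 7*7
UFP = 32 + 40 + 4 + 70 + 49
UFP = 195

195


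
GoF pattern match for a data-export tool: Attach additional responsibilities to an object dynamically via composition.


This matches the Decorator pattern

Decorator


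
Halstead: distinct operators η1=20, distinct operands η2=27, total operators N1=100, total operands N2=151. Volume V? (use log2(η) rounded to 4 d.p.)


Formula: V = N * log2(η), where N = N1 + N2 and η = η1 + η2
η = 20 + 27 = 47
N = 100 + 151 = 251
log2(47) ≈ 5.5546
V = 251 * 5.5546 = 1394.20

1394.20


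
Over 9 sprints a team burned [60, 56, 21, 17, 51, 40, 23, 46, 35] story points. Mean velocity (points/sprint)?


Formula: Avg velocity = Total points / Number of sprints
Points: [60, 56, 21, 17, 51, 40, 23, 46, 35]
Sum = 60 + 56 + 21 + 17 + 51 + 40 + 23 + 46 + 35 = 349
Avg velocity = 349 / 9 = 38.78 points/sprint

38.78 points/sprint


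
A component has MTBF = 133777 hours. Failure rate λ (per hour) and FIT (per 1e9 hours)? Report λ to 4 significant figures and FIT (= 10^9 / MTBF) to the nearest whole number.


Formula: λ = 1 / MTBF; FIT = λ × 1e9 = 1e9 / MTBF
λ = 1 / 133777 ≈ 7.475e-06 failures/hour
FIT = 1e9 / 133777 ≈ 7475 failures per 1e9 hours (nearest whole number)

λ = 7.475e-06 /h, FIT = 7475


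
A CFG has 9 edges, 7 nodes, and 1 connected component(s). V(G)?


Formula: V(G) = E - N + 2P
V(G) = 9 - 7 + 2*1
V(G) = 2 + 2
V(G) = 4

4


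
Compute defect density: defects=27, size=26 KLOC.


Defect density = defects / KLOC
Defect density = 27 / 26
Defect density = 1.038 defects/KLOC

1.038 defects/KLOC


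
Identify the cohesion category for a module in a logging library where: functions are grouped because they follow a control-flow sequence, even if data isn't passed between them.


Reasoning: Grouped by order of execution within a routine, not by data flow
Type: Procedural cohesion

Procedural cohesion


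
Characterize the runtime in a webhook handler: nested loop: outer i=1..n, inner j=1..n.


Reasoning: n iterations times n iterations
Complexity: O(n^2)

O(n^2)


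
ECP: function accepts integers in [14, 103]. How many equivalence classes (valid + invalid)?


Valid range: [14, 103]
Class 1: x < 14 — invalid
Class 2: 14 ≤ x ≤ 103 — valid
Class 3: x > 103 — invalid
Total equivalence classes: 3

3 equivalence classes


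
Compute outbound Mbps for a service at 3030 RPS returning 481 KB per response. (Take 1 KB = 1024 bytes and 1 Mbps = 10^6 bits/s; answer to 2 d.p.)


Formula: Mbps = payload_bytes * RPS * 8 / 1e6
Payload per request = 481 KB = 481 * 1024 = 492544 bytes
Total bytes/sec = 492544 * 3030 = 1492408320
Total bits/sec = 1492408320 * 8 = 11939266560
Mbps = 11939266560 / 1e6 = 11939.27

11939.27 Mbps


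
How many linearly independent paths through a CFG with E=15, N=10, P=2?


Formula: V(G) = E - N + 2P
V(G) = 15 - 10 + 2*2
V(G) = 5 + 4
V(G) = 9

9


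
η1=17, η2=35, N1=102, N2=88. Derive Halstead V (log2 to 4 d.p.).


Formula: V = N * log2(η), where N = N1 + N2 and η = η1 + η2
η = 17 + 35 = 52
N = 102 + 88 = 190
log2(52) ≈ 5.7004
V = 190 * 5.7004 = 1083.08

1083.08


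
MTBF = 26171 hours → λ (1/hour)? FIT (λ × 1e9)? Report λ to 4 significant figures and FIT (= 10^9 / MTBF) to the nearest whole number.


Formula: λ = 1 / MTBF; FIT = λ × 1e9 = 1e9 / MTBF
λ = 1 / 26171 ≈ 3.821e-05 failures/hour
FIT = 1e9 / 26171 ≈ 38210 failures per 1e9 hours (nearest whole number)

λ = 3.821e-05 /h, FIT = 38210


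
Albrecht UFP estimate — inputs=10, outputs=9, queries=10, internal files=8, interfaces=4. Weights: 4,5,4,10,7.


UFP = EI*4 + EO*5 + EQ*4 + ILF*10 + EIF*7
UFP = 10*4 + 9*5 + 10*4 + 8*10 + 4*7
UFP = 40 + 45 + 40 + 80 + 28
UFP = 233

233


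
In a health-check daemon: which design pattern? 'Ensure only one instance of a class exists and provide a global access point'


This matches the Singleton pattern

Singleton


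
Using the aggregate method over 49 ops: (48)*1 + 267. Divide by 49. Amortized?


Formula: Amortized cost = Total cost / Operations
Total cost = (48 * 1) + (1 * 267)
Total cost = 48 + 267 = 315
Amortized = 315 / 49 = 6.4286

6.4286


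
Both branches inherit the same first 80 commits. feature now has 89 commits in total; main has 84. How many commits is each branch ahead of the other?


Common ancestor: commit #80
feature commits after divergence: 89 - 80 = 9
main commits after divergence: 84 - 80 = 4
feature is 9 commits ahead of main
main is 4 commits ahead of feature

feature ahead: 9, main ahead: 4


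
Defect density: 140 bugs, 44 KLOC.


Defect density = defects / KLOC
Defect density = 140 / 44
Defect density = 3.182 defects/KLOC

3.182 defects/KLOC


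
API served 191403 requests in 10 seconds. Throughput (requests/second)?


Formula: throughput = requests / seconds
throughput = 191403 / 10
throughput = 19140.3 requests/second

19140.3 requests/second


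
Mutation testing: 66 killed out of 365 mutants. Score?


Mutation score = killed / total * 100
Mutation score = 66 / 365 * 100
Mutation score = 18.08%

18.08%


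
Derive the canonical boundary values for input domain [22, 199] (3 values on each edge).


Range: [22, 199]
Boundaries: just below min, min, min+1, max-1, max, just above max
Values: [21, 22, 23, 198, 199, 200]

[21, 22, 23, 198, 199, 200]


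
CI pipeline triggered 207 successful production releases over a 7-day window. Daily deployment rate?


Formula: deployments per day = releases / days
= 207 / 7
= 29.571 deploys/day
(equivalently, 207.0 deploys/week)

29.571 deploys/day
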